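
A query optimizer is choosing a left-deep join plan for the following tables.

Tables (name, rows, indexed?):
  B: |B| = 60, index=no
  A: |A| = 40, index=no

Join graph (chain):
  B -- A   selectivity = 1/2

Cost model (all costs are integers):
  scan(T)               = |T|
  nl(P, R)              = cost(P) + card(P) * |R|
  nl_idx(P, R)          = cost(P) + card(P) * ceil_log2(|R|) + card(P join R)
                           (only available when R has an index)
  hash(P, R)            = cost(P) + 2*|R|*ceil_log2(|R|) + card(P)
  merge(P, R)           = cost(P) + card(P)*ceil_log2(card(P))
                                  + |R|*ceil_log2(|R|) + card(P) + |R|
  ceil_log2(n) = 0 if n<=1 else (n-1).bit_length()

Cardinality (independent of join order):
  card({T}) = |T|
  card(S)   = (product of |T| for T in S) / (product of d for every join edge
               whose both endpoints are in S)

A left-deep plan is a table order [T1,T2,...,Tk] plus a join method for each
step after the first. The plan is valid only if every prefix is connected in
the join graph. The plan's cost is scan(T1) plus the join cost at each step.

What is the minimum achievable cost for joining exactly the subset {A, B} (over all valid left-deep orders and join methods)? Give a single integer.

Selinger DP over subsets of {A,B}:
  {B}: scan cost=60, card=60
  {A}: scan cost=40, card=40
  {AB}: card=1200; try (A,hash)→600, (B,merge)→740, (A,merge)→760, (B,hash)→800, (B,nl)→2440, (A,nl)→2460; best=600 via (A,hash)

600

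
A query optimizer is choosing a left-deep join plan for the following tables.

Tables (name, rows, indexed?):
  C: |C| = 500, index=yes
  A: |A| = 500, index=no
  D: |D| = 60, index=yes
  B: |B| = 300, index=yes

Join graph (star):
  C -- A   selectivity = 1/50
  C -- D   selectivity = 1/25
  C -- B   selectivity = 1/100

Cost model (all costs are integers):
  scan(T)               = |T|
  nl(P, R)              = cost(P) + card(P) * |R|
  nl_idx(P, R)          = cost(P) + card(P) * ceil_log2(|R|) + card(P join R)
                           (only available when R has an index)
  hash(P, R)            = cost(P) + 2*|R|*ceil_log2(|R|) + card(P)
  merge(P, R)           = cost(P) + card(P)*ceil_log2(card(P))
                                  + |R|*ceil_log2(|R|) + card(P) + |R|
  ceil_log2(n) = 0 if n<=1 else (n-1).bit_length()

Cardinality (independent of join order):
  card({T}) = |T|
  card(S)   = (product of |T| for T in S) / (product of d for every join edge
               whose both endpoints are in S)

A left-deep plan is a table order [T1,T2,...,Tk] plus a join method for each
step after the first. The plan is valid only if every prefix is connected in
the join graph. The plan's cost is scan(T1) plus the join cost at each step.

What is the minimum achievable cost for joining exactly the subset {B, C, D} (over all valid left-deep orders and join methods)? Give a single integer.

Selinger DP over subsets of {B,C,D}:
  {C}: scan cost=500, card=500
  {D}: scan cost=60, card=60
  {B}: scan cost=300, card=300
  {CD}: card=1200; try (D,hash)→1720, (C,nl_idx)→1800, (D,nl_idx)→4700, (C,merge)→5480, (D,merge)→5920, (C,hash)→9120 …(+2); best=1720 via (D,hash)
  {BC}: card=1500; try (C,nl_idx)→4500, (B,hash)→6400, (B,nl_idx)→6500, (C,merge)→8300, (B,merge)→8500, (C,hash)→9600 …(+2); best=4500 via (C,nl_idx)
  {BCD}: card=3600; try (D,hash)→6720, (B,hash)→8320, (B,nl_idx)→16120, (D,nl_idx)→17100, (B,merge)→19120, (D,merge)→22920 …(+2); best=6720 via (D,hash)

6720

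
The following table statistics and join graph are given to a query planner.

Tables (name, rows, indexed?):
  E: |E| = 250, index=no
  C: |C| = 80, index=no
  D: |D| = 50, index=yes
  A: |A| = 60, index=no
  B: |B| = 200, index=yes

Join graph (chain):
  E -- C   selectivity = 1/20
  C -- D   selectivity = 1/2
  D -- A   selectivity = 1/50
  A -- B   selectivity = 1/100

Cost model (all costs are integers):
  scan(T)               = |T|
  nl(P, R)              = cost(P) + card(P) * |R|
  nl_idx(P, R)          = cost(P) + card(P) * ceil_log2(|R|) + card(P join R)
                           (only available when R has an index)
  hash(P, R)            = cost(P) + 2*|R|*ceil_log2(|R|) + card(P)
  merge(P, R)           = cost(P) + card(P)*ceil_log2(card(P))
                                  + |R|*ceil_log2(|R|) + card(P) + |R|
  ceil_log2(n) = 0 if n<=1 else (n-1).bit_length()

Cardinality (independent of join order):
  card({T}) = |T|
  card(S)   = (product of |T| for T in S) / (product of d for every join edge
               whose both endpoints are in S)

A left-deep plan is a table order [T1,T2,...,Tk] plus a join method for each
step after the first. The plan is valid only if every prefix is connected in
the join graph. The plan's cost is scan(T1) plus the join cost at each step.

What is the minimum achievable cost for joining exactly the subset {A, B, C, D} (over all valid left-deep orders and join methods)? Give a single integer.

Selinger DP over subsets of {A,B,C,D}:
  {C}: scan cost=80, card=80
  {D}: scan cost=50, card=50
  {A}: scan cost=60, card=60
  {B}: scan cost=200, card=200
  {CD}: card=2000; try (D,hash)→760, (C,merge)→1040, (D,merge)→1070, (C,hash)→1220, (D,nl_idx)→2560, (C,nl)→4050 …(+1); best=760 via (D,hash)
  {AD}: card=60; try (D,nl_idx)→480, (D,hash)→720, (A,hash)→820, (A,merge)→820, (D,merge)→830, (A,nl)→3050 …(+1); best=480 via (D,nl_idx)
  {AB}: card=120; try (B,nl_idx)→660, (A,hash)→1120, (B,merge)→2280, (A,merge)→2420, (B,hash)→3320, (B,nl)→12060 …(+1); best=660 via (B,nl_idx)
  {ACD}: card=2400; try (C,merge)→1540, (C,hash)→1660, (A,hash)→3480, (C,nl)→5280, (A,merge)→25180, (A,nl)→120760; best=1540 via (C,merge)
  {ABD}: card=120; try (B,nl_idx)→1080, (D,hash)→1380, (D,nl_idx)→1500, (D,merge)→1970, (B,merge)→2700, (B,hash)→3740 …(+2); best=1080 via (B,nl_idx)
  {ABCD}: card=4800; try (C,hash)→2320, (C,merge)→2680, (B,hash)→7140, (C,nl)→10680, (B,nl_idx)→25540, (B,merge)→34540 …(+1); best=2320 via (C,hash)

2320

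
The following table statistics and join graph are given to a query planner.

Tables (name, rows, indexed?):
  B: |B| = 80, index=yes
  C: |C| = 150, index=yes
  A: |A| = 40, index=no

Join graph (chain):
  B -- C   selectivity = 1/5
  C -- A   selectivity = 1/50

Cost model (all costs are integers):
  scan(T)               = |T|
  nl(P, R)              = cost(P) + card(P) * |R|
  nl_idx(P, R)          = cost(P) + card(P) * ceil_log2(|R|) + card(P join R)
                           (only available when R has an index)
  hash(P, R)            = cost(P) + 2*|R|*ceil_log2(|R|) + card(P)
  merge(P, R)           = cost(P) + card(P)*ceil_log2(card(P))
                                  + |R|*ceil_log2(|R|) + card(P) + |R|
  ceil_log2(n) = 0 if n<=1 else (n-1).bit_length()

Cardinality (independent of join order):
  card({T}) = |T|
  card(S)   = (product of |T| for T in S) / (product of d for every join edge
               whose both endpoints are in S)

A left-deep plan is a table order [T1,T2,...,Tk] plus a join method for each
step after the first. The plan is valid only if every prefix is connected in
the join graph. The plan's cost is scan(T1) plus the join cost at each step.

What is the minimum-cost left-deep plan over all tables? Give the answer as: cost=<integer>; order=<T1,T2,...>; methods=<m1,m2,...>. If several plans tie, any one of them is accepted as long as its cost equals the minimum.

cost=1720; order=A,C,B; methods=nl_idx,hash

Selinger DP (subsets sized 1..n):
  {B}: scan cost=80, card=80
  {C}: scan cost=150, card=150
  {A}: scan cost=40, card=40
  {BC}: card=2400; try (B,hash)→1420, (C,merge)→2070, (B,merge)→2140, (C,hash)→2560, (C,nl_idx)→3120, (B,nl_idx)→3600 …(+2); best=1420 via (B,hash)
  {AC}: card=120; try (C,nl_idx)→480, (A,hash)→780, (C,merge)→1670, (A,merge)→1780, (C,hash)→2480, (C,nl)→6040 …(+1); best=480 via (C,nl_idx)
  {ABC}: card=1920; try (B,hash)→1720, (B,merge)→2080, (B,nl_idx)→3240, (A,hash)→4300, (B,nl)→10080, (A,merge)→32900 …(+1); best=1720 via (B,hash)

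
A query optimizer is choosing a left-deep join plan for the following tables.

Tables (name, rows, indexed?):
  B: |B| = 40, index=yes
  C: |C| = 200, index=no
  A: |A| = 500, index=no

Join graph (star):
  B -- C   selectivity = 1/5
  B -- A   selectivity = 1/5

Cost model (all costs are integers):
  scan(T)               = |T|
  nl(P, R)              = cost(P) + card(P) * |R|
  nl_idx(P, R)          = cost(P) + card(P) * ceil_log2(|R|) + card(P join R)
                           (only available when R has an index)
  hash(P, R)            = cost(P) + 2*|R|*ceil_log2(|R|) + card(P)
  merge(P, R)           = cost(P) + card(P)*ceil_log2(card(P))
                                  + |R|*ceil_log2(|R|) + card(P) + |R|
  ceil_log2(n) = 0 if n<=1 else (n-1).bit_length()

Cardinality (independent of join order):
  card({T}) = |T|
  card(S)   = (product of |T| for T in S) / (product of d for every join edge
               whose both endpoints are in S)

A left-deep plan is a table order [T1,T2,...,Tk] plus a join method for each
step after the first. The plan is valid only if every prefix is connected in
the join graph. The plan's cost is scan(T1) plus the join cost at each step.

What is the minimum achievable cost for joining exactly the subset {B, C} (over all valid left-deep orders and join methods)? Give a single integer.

Selinger DP over subsets of {B,C}:
  {B}: scan cost=40, card=40
  {C}: scan cost=200, card=200
  {BC}: card=1600; try (B,hash)→880, (C,merge)→2120, (B,merge)→2280, (B,nl_idx)→3000, (C,hash)→3280, (C,nl)→8040 …(+1); best=880 via (B,hash)

880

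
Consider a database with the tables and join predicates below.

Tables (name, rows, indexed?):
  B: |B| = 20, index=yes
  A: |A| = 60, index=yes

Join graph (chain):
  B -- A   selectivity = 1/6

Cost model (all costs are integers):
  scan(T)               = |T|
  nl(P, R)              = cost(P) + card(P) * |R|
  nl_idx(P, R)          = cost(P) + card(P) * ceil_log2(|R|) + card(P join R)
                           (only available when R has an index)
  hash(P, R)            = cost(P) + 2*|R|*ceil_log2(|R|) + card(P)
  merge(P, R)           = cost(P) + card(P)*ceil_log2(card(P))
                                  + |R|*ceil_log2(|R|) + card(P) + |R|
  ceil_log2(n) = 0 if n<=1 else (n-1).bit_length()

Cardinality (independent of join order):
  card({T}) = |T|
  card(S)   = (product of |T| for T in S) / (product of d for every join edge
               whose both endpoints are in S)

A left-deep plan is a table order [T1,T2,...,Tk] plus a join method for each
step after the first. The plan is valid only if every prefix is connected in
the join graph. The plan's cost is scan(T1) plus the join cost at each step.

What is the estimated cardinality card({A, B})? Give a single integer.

Tables in S: A(60), B(20)
Edges inside S: B-A(d=6)
numerator = 60 * 20 = 1200
denominator = 6 = 6
card(S) = 1200 / 6 = 200

200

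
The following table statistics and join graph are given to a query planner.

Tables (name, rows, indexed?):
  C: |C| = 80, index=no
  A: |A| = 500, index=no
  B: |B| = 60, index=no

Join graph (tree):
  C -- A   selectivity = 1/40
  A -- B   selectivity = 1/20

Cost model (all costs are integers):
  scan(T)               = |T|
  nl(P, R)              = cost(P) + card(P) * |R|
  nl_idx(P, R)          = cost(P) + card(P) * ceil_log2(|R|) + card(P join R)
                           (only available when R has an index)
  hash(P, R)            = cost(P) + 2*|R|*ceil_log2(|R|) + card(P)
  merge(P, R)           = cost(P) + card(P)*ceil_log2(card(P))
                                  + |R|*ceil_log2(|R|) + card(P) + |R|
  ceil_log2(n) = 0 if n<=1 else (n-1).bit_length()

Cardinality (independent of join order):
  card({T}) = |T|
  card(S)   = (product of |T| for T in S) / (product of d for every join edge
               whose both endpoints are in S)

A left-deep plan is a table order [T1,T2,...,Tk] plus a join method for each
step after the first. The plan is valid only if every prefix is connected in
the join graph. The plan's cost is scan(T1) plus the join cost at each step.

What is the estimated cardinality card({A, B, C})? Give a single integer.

Tables in S: A(500), B(60), C(80)
Edges inside S: C-A(d=40), A-B(d=20)
numerator = 500 * 60 * 80 = 2400000
denominator = 40 * 20 = 800
card(S) = 2400000 / 800 = 3000

3000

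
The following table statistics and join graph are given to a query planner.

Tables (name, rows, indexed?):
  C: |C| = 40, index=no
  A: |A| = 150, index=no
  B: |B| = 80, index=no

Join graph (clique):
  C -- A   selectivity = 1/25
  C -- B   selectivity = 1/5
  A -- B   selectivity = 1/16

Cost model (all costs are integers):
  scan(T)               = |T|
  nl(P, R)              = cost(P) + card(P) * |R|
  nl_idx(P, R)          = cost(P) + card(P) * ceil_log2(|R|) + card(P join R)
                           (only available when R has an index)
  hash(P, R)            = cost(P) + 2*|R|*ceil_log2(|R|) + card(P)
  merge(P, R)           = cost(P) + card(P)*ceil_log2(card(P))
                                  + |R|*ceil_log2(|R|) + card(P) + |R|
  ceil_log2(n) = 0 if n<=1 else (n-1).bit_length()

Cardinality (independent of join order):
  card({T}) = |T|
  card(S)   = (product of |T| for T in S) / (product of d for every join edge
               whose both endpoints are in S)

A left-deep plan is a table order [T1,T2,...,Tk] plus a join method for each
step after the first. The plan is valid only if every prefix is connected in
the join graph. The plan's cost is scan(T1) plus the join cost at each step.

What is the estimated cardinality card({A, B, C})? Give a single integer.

240

Tables in S: A(150), B(80), C(40)
Edges inside S: C-A(d=25), C-B(d=5), A-B(d=16)
numerator = 150 * 80 * 40 = 480000
denominator = 25 * 5 * 16 = 2000
card(S) = 480000 / 2000 = 240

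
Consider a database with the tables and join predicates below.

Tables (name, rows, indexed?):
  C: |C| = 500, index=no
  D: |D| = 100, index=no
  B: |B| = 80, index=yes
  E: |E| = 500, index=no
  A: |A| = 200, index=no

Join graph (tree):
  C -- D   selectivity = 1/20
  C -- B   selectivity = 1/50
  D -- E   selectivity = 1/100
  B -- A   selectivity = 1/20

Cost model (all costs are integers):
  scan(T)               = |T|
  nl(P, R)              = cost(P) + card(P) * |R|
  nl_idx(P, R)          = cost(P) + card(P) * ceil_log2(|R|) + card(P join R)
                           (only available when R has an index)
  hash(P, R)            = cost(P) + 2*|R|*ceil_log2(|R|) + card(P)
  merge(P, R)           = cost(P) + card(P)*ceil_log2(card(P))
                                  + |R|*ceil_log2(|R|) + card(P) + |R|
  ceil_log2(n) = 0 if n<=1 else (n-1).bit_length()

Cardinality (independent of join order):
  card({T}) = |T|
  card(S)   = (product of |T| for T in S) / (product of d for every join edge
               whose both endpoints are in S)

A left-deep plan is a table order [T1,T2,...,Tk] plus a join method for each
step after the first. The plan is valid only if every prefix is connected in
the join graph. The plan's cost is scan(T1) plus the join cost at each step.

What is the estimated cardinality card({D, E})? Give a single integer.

Tables in S: D(100), E(500)
Edges inside S: D-E(d=100)
numerator = 100 * 500 = 50000
denominator = 100 = 100
card(S) = 50000 / 100 = 500

500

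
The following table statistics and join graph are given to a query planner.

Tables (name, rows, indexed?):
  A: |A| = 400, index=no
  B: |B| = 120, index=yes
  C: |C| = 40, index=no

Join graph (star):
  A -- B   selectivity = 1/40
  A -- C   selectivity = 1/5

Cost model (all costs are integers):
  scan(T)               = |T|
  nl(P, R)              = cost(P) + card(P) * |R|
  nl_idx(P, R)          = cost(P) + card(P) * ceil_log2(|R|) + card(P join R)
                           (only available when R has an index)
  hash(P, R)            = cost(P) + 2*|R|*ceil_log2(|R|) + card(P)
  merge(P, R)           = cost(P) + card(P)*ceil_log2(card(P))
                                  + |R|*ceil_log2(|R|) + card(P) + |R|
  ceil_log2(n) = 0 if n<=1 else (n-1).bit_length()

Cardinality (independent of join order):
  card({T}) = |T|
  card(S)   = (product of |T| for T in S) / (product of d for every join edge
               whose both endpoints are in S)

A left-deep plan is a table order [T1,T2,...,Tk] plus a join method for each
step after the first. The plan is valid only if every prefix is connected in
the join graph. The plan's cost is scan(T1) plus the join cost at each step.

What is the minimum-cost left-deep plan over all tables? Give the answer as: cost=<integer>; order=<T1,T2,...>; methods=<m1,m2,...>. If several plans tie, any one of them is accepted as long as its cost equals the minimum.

cost=4160; order=A,B,C; methods=hash,hash

Selinger DP (subsets sized 1..n):
  {A}: scan cost=400, card=400
  {B}: scan cost=120, card=120
  {C}: scan cost=40, card=40
  {AB}: card=1200; try (B,hash)→2480, (B,nl_idx)→4400, (A,merge)→5080, (B,merge)→5360, (A,hash)→7440, (A,nl)→48120 …(+1); best=2480 via (B,hash)
  {AC}: card=3200; try (C,hash)→1280, (A,merge)→4320, (C,merge)→4680, (A,hash)→7280, (A,nl)→16040, (C,nl)→16400; best=1280 via (C,hash)
  {ABC}: card=9600; try (C,hash)→4160, (B,hash)→6160, (C,merge)→17160, (B,nl_idx)→33280, (B,merge)→43840, (C,nl)→50480 …(+1); best=4160 via (C,hash)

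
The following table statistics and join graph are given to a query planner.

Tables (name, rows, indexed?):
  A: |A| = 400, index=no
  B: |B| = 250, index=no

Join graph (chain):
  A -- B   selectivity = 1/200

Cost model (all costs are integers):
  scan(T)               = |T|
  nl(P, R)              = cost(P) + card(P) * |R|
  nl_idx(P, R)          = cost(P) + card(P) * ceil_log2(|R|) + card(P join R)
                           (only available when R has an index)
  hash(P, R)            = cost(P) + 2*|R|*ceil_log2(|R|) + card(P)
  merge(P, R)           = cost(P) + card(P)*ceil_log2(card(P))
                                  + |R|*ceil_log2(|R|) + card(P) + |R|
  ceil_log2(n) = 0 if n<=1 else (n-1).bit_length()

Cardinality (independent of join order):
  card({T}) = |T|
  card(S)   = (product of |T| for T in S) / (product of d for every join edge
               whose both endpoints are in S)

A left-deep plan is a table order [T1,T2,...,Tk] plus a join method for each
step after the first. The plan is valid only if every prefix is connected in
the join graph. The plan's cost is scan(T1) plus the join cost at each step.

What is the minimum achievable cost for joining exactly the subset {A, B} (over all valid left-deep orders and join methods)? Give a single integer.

4800

Selinger DP over subsets of {A,B}:
  {A}: scan cost=400, card=400
  {B}: scan cost=250, card=250
  {AB}: card=500; try (B,hash)→4800, (A,merge)→6500, (B,merge)→6650, (A,hash)→7700, (A,nl)→100250, (B,nl)→100400; best=4800 via (B,hash)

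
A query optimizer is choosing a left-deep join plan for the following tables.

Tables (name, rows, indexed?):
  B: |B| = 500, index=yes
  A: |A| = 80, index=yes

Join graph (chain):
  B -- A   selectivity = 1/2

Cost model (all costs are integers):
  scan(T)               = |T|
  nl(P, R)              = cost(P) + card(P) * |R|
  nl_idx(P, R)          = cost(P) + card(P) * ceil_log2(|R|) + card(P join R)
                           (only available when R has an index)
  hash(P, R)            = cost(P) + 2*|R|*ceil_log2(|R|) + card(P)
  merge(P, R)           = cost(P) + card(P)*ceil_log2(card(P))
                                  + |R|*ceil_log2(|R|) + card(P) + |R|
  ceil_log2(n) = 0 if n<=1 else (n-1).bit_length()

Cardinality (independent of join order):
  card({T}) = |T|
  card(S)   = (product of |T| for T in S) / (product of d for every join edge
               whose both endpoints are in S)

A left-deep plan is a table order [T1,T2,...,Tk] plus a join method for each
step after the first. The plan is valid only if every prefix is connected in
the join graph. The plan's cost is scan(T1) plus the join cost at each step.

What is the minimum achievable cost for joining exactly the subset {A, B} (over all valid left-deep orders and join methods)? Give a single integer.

Selinger DP over subsets of {A,B}:
  {B}: scan cost=500, card=500
  {A}: scan cost=80, card=80
  {AB}: card=20000; try (A,hash)→2120, (B,merge)→5720, (A,merge)→6140, (B,hash)→9160, (B,nl_idx)→20800, (A,nl_idx)→24000 …(+2); best=2120 via (A,hash)

2120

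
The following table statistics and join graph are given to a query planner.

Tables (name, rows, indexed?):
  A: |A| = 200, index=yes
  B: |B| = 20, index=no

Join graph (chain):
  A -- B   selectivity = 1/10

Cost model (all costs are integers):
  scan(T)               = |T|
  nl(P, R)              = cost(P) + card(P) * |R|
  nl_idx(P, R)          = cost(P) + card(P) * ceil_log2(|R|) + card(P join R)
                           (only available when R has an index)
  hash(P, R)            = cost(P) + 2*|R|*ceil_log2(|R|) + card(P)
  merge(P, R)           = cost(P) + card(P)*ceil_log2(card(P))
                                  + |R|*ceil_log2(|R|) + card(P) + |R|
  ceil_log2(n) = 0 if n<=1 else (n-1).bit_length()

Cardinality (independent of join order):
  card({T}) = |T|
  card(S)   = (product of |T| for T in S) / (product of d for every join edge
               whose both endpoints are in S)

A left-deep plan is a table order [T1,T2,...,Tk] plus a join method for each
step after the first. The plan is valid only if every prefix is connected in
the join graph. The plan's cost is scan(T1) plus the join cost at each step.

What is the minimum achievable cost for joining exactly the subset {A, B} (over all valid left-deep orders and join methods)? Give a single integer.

580

Selinger DP over subsets of {A,B}:
  {A}: scan cost=200, card=200
  {B}: scan cost=20, card=20
  {AB}: card=400; try (A,nl_idx)→580, (B,hash)→600, (A,merge)→1940, (B,merge)→2120, (A,hash)→3240, (A,nl)→4020 …(+1); best=580 via (A,nl_idx)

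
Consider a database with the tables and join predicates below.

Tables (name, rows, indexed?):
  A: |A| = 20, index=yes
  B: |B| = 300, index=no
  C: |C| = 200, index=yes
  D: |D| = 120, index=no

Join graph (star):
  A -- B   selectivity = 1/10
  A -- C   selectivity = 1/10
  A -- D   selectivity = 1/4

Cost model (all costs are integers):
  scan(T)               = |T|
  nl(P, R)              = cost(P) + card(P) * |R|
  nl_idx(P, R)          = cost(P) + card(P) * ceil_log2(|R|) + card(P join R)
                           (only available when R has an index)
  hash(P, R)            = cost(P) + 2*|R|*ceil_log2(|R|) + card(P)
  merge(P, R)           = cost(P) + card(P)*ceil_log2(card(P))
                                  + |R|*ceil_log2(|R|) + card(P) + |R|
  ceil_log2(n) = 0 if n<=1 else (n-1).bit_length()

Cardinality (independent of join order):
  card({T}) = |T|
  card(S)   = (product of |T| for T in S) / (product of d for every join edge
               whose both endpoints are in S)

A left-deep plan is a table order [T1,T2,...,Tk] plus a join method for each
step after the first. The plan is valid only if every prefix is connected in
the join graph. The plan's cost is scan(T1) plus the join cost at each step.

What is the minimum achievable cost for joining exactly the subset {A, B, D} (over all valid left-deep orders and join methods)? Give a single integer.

3080

Selinger DP over subsets of {A,B,D}:
  {A}: scan cost=20, card=20
  {B}: scan cost=300, card=300
  {D}: scan cost=120, card=120
  {AB}: card=600; try (A,hash)→800, (A,nl_idx)→2400, (B,merge)→3140, (A,merge)→3420, (B,hash)→5440, (B,nl)→6020 …(+1); best=800 via (A,hash)
  {AD}: card=600; try (A,hash)→440, (D,merge)→1100, (A,merge)→1200, (A,nl_idx)→1320, (D,hash)→1720, (D,nl)→2420 …(+1); best=440 via (A,hash)
  {ABD}: card=18000; try (D,hash)→3080, (B,hash)→6440, (D,merge)→8360, (B,merge)→10040, (D,nl)→72800, (B,nl)→180440; best=3080 via (D,hash)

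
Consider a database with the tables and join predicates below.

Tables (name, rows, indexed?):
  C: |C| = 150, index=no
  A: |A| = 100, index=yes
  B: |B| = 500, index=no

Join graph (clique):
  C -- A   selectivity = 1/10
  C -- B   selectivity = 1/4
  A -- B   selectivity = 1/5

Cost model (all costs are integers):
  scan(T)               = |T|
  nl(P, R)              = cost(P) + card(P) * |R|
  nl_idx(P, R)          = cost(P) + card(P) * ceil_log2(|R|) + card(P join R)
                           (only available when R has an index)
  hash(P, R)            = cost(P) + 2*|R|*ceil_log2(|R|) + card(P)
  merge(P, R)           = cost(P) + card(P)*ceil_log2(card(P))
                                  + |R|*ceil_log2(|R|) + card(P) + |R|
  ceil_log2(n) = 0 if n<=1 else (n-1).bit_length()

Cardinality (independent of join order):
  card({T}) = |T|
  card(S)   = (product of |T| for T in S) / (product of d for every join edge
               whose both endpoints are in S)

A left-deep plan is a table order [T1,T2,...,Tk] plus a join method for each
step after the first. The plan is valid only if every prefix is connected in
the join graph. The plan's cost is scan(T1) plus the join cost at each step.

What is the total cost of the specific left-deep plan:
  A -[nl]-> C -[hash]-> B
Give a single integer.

step 1: scan A: cost=100, card=100
step 2: join C via nl
    card(P join C) = 100*150/(10) = 1500
    cost = 100 + 100*150 = 15100
step 3: join B via hash
    card(P join B) = 1500*500/(4*5) = 37500
    cost = 15100 + 2*500*9 + 1500 = 25600

25600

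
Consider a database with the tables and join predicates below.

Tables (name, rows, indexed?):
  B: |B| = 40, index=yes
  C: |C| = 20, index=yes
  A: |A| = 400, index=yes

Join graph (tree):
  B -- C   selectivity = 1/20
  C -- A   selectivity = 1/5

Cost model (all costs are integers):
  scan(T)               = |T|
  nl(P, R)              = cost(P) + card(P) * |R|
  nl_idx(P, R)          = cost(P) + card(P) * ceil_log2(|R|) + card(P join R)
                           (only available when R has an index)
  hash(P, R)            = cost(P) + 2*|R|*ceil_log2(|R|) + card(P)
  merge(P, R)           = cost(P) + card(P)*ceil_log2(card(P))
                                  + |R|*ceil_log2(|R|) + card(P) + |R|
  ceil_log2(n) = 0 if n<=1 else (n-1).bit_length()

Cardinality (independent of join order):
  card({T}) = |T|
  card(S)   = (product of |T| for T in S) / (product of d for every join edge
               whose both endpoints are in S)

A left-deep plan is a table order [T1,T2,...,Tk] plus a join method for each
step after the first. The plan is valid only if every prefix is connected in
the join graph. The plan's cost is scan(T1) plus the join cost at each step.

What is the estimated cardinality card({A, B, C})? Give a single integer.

Tables in S: A(400), B(40), C(20)
Edges inside S: B-C(d=20), C-A(d=5)
numerator = 400 * 40 * 20 = 320000
denominator = 20 * 5 = 100
card(S) = 320000 / 100 = 3200

3200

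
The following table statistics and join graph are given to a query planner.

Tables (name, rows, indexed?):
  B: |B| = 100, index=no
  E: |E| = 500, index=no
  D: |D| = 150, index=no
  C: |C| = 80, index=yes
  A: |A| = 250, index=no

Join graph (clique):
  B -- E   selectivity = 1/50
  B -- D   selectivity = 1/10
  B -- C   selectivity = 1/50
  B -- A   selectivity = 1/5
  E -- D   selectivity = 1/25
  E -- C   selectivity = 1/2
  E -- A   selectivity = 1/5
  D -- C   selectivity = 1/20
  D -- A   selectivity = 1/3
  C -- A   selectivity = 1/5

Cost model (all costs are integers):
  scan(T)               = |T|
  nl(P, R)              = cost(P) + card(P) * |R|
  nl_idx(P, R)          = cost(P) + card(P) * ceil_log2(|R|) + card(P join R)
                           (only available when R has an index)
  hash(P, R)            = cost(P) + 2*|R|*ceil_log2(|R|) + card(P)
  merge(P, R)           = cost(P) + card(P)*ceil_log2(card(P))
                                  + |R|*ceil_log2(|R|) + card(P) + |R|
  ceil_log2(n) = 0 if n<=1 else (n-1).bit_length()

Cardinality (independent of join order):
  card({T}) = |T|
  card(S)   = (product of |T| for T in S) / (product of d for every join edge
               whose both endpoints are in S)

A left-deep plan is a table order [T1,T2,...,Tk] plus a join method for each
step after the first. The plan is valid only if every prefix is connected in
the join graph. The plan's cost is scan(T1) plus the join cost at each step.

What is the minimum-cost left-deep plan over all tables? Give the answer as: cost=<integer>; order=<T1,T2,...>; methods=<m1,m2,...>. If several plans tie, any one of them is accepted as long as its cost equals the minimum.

Selinger DP (subsets sized 1..n):
  {B}: scan cost=100, card=100
  {E}: scan cost=500, card=500
  {D}: scan cost=150, card=150
  {C}: scan cost=80, card=80
  {A}: scan cost=250, card=250
  {BE}: card=1000; try (B,hash)→2400, (E,merge)→5900, (B,merge)→6300, (E,hash)→9200, (E,nl)→50100, (B,nl)→50500; best=2400 via (B,hash)
  {BD}: card=1500; try (B,hash)→1700, (D,merge)→2250, (B,merge)→2300, (D,hash)→2600, (D,nl)→15100, (B,nl)→15150; best=1700 via (B,hash)
  {BC}: card=160; try (C,nl_idx)→960, (C,hash)→1320, (B,merge)→1520, (C,merge)→1540, (B,hash)→1560, (B,nl)→8080 …(+1); best=960 via (C,nl_idx)
  {AB}: card=5000; try (B,hash)→1900, (A,merge)→3150, (B,merge)→3300, (A,hash)→4200, (A,nl)→25100, (B,nl)→25250; best=1900 via (B,hash)
  {DE}: card=3000; try (D,hash)→3400, (E,merge)→6500, (D,merge)→6850, (E,hash)→9300, (E,nl)→75150, (D,nl)→75500; best=3400 via (D,hash)
  {CE}: card=20000; try (C,hash)→2120, (E,merge)→5720, (C,merge)→6140, (E,hash)→9160, (C,nl_idx)→24000, (E,nl)→40080 …(+1); best=2120 via (C,hash)
  {AE}: card=25000; try (A,hash)→5000, (E,merge)→7500, (A,merge)→7750, (E,hash)→9500, (E,nl)→125250, (A,nl)→125500; best=5000 via (A,hash)
  {CD}: card=600; try (C,hash)→1420, (C,nl_idx)→1800, (D,merge)→2070, (C,merge)→2140, (D,hash)→2560, (D,nl)→12080 …(+1); best=1420 via (C,hash)
  {AD}: card=12500; try (D,hash)→2900, (A,merge)→3750, (D,merge)→3850, (A,hash)→4300, (A,nl)→37650, (D,nl)→37750; best=2900 via (D,hash)
  {AC}: card=4000; try (C,hash)→1620, (A,merge)→2970, (C,merge)→3140, (A,hash)→4160, (C,nl_idx)→6000, (A,nl)→20080 …(+1); best=1620 via (C,hash)
  {BDE}: card=600; try (D,hash)→5800, (B,hash)→7800, (E,hash)→12200, (D,merge)→14750, (E,merge)→24700, (B,merge)→43200 …(+3); best=5800 via (D,hash)
  {BCE}: card=800; try (C,hash)→4520, (E,merge)→7400, (E,hash)→10120, (C,nl_idx)→10200, (C,merge)→14040, (B,hash)→23520 …(+4); best=4520 via (C,hash)
  {ABE}: card=10000; try (A,hash)→7400, (A,merge)→15650, (E,hash)→15900, (B,hash)→31400, (E,merge)→76900, (A,nl)→252400 …(+3); best=7400 via (A,hash)
  {BCD}: card=120; try (B,hash)→3420, (D,hash)→3520, (D,merge)→3750, (C,hash)→4320, (B,merge)→8820, (C,nl_idx)→12320 …(+4); best=3420 via (B,hash)
  {ABD}: card=25000; try (A,hash)→7200, (D,hash)→9300, (B,hash)→16800, (A,merge)→21950, (D,merge)→73250, (B,merge)→191200 …(+3); best=7200 via (A,hash)
  {ABC}: card=1600; try (A,merge)→4650, (A,hash)→5120, (B,hash)→7020, (C,hash)→8020, (C,nl_idx)→38500, (A,nl)→40960 …(+4); best=4650 via (A,merge)
  {CDE}: card=6000; try (C,hash)→7520, (E,hash)→11020, (E,merge)→13020, (D,hash)→24520, (C,nl_idx)→30400, (C,merge)→43040 …(+4); best=7520 via (C,hash)
  {ADE}: card=50000; try (A,hash)→10400, (E,hash)→24400, (D,hash)→32400, (A,merge)→44650, (E,merge)→195400, (D,merge)→406350 …(+3); best=10400 via (A,hash)
  {ACE}: card=200000; try (E,hash)→14620, (A,hash)→26120, (C,hash)→31120, (E,merge)→58620, (A,merge)→324370, (C,nl_idx)→380000 …(+4); best=14620 via (E,hash)
  {ACD}: card=10000; try (A,hash)→6020, (D,hash)→8020, (A,merge)→10270, (C,hash)→16520, (D,merge)→54970, (C,nl_idx)→100400 …(+4); best=6020 via (A,hash)
  {BCDE}: card=24; try (C,hash)→7520, (D,hash)→7720, (E,merge)→9380, (C,nl_idx)→10024, (E,hash)→12540, (C,merge)→13040 …(+7); best=7520 via (C,hash)
  {ABDE}: card=2000; try (A,hash)→10400, (A,merge)→14650, (D,hash)→19800, (E,hash)→41200, (B,hash)→61800, (A,nl)→155800 …(+6); best=10400 via (A,hash)
  {ABCE}: card=1600; try (A,hash)→9320, (E,hash)→15250, (A,merge)→15570, (C,hash)→18520, (E,merge)→28850, (C,nl_idx)→79000 …(+7); best=9320 via (A,hash)
  {ABCD}: card=400; try (A,merge)→6630, (A,hash)→7540, (D,hash)→8650, (B,hash)→17420, (D,merge)→25200, (C,hash)→33320 …(+7); best=6630 via (A,merge)
  {ACDE}: card=20000; try (A,hash)→17520, (E,hash)→25020, (C,hash)→61520, (A,merge)→93770, (E,merge)→161020, (D,hash)→217020 …(+7); best=17520 via (A,hash)
  {ABCDE}: card=16; try (A,merge)→9914, (A,hash)→11544, (D,hash)→13320, (C,hash)→13520, (A,nl)→13520, (E,merge)→15630 …(+10); best=9914 via (A,merge)

cost=9914; order=E,B,D,C,A; methods=hash,hash,hash,merge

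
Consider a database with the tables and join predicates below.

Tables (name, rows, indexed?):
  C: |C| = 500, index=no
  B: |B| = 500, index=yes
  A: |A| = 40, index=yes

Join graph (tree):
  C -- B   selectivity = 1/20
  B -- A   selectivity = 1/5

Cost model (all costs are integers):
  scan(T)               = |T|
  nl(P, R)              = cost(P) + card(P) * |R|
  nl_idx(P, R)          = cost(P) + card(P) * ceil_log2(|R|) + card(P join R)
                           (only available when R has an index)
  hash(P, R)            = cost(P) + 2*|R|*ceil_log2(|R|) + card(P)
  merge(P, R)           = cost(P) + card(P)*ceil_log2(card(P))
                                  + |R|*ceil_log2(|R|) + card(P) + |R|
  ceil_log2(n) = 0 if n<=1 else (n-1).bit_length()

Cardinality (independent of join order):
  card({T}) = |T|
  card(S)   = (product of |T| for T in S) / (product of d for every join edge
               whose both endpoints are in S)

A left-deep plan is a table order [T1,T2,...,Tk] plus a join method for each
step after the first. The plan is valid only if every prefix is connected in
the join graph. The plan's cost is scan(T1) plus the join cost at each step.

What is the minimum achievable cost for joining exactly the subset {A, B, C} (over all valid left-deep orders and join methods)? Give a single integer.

Selinger DP over subsets of {A,B,C}:
  {C}: scan cost=500, card=500
  {B}: scan cost=500, card=500
  {A}: scan cost=40, card=40
  {BC}: card=12500; try (C,hash)→10000, (B,hash)→10000, (C,merge)→10500, (B,merge)→10500, (B,nl_idx)→17500, (C,nl)→250500 …(+1); best=10000 via (C,hash)
  {AB}: card=4000; try (A,hash)→1480, (B,nl_idx)→4400, (B,merge)→5320, (A,merge)→5780, (A,nl_idx)→7500, (B,hash)→9080 …(+2); best=1480 via (A,hash)
  {ABC}: card=100000; try (C,hash)→14480, (A,hash)→22980, (C,merge)→58480, (A,nl_idx)→185000, (A,merge)→197780, (A,nl)→510000 …(+1); best=14480 via (C,hash)

14480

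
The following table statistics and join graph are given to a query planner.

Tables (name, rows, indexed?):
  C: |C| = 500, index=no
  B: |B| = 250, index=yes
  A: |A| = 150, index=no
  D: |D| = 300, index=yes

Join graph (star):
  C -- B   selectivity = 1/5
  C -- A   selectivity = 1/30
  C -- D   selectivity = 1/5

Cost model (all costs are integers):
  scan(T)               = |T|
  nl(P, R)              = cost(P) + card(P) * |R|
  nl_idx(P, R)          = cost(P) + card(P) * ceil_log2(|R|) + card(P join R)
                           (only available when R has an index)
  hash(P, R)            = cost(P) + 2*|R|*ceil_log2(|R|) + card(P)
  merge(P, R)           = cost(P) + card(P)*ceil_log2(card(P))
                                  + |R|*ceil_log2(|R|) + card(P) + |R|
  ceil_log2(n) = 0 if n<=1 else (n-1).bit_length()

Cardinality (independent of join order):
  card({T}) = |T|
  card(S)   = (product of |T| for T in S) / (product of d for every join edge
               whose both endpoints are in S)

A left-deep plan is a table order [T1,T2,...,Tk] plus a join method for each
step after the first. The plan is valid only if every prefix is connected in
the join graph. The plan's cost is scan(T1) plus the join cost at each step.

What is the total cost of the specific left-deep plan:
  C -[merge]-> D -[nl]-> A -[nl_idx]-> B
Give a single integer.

13208500

step 1: scan C: cost=500, card=500
step 2: join D via merge
    card(P join D) = 500*300/(5) = 30000
    cost = 500 + 500*9 + 300*9 + 500 + 300 = 8500
step 3: join A via nl
    card(P join A) = 30000*150/(30) = 150000
    cost = 8500 + 30000*150 = 4508500
step 4: join B via nl_idx
    card(P join B) = 150000*250/(5) = 7500000
    cost = 4508500 + 150000*8 + 7500000 = 13208500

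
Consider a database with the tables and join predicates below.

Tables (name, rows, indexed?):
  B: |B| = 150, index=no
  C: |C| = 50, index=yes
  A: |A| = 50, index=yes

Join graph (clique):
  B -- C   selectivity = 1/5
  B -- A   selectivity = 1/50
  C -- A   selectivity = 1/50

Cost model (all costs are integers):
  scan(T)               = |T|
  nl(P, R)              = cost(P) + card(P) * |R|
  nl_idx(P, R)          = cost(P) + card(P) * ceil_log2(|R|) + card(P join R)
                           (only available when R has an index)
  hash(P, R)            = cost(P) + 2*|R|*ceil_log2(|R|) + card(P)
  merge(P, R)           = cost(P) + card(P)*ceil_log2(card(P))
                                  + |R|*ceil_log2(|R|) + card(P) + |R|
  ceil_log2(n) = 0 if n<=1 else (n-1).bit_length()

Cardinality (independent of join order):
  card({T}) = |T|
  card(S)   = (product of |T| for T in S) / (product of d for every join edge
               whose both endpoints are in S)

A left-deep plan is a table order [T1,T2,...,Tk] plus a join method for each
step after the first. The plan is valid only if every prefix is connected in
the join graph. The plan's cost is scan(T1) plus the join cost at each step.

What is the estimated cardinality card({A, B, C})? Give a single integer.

30

Tables in S: A(50), B(150), C(50)
Edges inside S: B-C(d=5), B-A(d=50), C-A(d=50)
numerator = 50 * 150 * 50 = 375000
denominator = 5 * 50 * 50 = 12500
card(S) = 375000 / 12500 = 30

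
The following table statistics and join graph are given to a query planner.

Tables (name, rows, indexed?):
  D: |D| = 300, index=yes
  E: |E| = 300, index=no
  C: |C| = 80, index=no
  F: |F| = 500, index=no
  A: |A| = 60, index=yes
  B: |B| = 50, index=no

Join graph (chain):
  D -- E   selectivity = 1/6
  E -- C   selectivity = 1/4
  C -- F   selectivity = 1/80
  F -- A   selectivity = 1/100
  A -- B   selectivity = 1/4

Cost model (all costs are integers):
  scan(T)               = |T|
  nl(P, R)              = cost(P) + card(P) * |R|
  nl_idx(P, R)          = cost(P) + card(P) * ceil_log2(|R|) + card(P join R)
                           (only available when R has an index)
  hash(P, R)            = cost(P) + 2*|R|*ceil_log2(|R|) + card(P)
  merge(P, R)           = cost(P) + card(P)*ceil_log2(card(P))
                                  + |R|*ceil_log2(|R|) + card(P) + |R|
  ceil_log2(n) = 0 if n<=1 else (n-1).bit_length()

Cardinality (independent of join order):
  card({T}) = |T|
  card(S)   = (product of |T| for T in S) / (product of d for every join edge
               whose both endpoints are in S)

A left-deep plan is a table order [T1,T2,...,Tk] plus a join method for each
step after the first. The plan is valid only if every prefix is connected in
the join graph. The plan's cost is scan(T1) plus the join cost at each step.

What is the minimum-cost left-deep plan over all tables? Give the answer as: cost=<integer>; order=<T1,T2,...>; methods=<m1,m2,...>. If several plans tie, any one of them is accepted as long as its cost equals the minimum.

Selinger DP (subsets sized 1..n):
  {D}: scan cost=300, card=300
  {E}: scan cost=300, card=300
  {C}: scan cost=80, card=80
  {F}: scan cost=500, card=500
  {A}: scan cost=60, card=60
  {B}: scan cost=50, card=50
  {DE}: card=15000; try (E,hash)→6000, (D,hash)→6000, (E,merge)→6300, (D,merge)→6300, (D,nl_idx)→18000, (E,nl)→90300 …(+1); best=6000 via (E,hash)
  {CE}: card=6000; try (C,hash)→1720, (E,merge)→3720, (C,merge)→3940, (E,hash)→5560, (E,nl)→24080, (C,nl)→24300; best=1720 via (C,hash)
  {CF}: card=500; try (C,hash)→2120, (F,merge)→5720, (C,merge)→6140, (F,hash)→9160, (F,nl)→40080, (C,nl)→40500; best=2120 via (C,hash)
  {AF}: card=300; try (A,hash)→1720, (A,nl_idx)→3800, (F,merge)→5480, (A,merge)→5920, (F,hash)→9120, (F,nl)→30060 …(+1); best=1720 via (A,hash)
  {AB}: card=750; try (B,hash)→720, (A,hash)→820, (A,merge)→820, (B,merge)→830, (A,nl_idx)→1100, (A,nl)→3050 …(+1); best=720 via (B,hash)
  {CDE}: card=300000; try (D,hash)→13120, (C,hash)→22120, (D,merge)→88720, (C,merge)→231640, (D,nl_idx)→355720, (C,nl)→1206000 …(+1); best=13120 via (D,hash)
  {CEF}: card=37500; try (E,hash)→8020, (E,merge)→10120, (F,hash)→16720, (F,merge)→90720, (E,nl)→152120, (F,nl)→3001720; best=8020 via (E,hash)
  {ACF}: card=300; try (C,hash)→3140, (A,hash)→3340, (C,merge)→5360, (A,nl_idx)→5420, (A,merge)→7540, (C,nl)→25720 …(+1); best=3140 via (C,hash)
  {ABF}: card=3750; try (B,hash)→2620, (B,merge)→5070, (F,hash)→10470, (F,merge)→13970, (B,nl)→16720, (F,nl)→375720; best=2620 via (B,hash)
  {CDEF}: card=1875000; try (D,hash)→50920, (F,hash)→322120, (D,merge)→648520, (D,nl_idx)→2220520, (F,merge)→6018120, (D,nl)→11258020 …(+1); best=50920 via (D,hash)
  {ACEF}: card=22500; try (E,hash)→8840, (E,merge)→9140, (A,hash)→46240, (E,nl)→93140, (A,nl_idx)→255520, (A,merge)→645940 …(+1); best=8840 via (E,hash)
  {ABCF}: card=3750; try (B,hash)→4040, (B,merge)→6490, (C,hash)→7490, (B,nl)→18140, (C,merge)→52010, (C,nl)→302620; best=4040 via (B,hash)
  {ACDEF}: card=1125000; try (D,hash)→36740, (D,merge)→371840, (D,nl_idx)→1336340, (A,hash)→1926640, (D,nl)→6758840, (A,nl_idx)→12425920 …(+2); best=36740 via (D,hash)
  {ABCEF}: card=281250; try (E,hash)→13190, (B,hash)→31940, (E,merge)→55790, (B,merge)→369190, (E,nl)→1129040, (B,nl)→1133840; best=13190 via (E,hash)
  {ABCDEF}: card=14062500; try (D,hash)→299840, (B,hash)→1162340, (D,merge)→5641190, (D,nl_idx)→16606940, (B,merge)→24787090, (B,nl)→56286740 …(+1); best=299840 via (D,hash)

cost=299840; order=F,A,C,B,E,D; methods=hash,hash,hash,hash,hash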